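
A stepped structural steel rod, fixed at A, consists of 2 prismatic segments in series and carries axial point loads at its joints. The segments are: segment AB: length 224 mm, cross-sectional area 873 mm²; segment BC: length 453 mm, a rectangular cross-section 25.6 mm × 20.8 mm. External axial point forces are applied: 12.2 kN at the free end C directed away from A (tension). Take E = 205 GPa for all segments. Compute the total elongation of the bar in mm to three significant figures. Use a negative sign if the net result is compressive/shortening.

0.0659 mm

Internal axial forces (sectioning from the free end, tension +): N_BC = 12.2 kN, N_AB = 12.2 kN.
A_BC = 532.5 mm².
δ_AB = 12200·224/(873·205000) = 0.01527 mm
δ_BC = 12200·453/(532.5·205000) = 0.05063 mm
δ = Σδ_i = 0.0659 mm.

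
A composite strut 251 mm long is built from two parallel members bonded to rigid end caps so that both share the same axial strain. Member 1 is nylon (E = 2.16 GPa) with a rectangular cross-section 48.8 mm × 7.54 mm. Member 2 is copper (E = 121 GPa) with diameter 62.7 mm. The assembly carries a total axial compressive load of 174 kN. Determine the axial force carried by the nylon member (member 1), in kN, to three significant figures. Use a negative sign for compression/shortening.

A_1 = 368 mm².
A_2 = 3088 mm².
Equal strain + equilibrium ⇒ each member carries load in proportion to AE: A₁E₁ = 794800 N, A₂E₂ = 373600000 N, ΣAE = 374400000 N.
F₁ = P·A₁E₁/ΣAE = -174000·794800/374400000 = -369.4 N.

-0.369 kN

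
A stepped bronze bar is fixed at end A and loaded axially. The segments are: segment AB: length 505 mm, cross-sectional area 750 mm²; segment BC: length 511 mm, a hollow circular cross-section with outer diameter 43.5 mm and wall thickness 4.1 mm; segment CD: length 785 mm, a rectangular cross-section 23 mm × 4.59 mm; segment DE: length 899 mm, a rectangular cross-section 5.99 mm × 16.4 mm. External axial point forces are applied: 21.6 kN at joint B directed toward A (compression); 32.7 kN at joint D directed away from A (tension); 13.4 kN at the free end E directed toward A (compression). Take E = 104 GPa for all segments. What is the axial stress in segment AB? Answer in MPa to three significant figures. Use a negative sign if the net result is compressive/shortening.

Internal axial forces (sectioning from the free end, tension +): N_DE = -13.4 kN, N_CD = 19.3 kN, N_BC = 19.3 kN, N_AB = -2.3 kN.
σ_AB = N_AB/A_AB = -2300/750 = -3.067 MPa.

-3.07 MPa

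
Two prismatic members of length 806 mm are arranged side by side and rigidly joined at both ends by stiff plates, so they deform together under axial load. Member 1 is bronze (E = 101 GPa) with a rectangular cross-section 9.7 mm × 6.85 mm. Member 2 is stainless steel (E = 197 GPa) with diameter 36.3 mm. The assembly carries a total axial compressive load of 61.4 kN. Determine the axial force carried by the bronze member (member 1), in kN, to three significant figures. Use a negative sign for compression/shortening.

A_1 = 66.44 mm².
A_2 = 1035 mm².
Equal strain + equilibrium ⇒ each member carries load in proportion to AE: A₁E₁ = 6711000 N, A₂E₂ = 203900000 N, ΣAE = 210600000 N.
F₁ = P·A₁E₁/ΣAE = -61400·6711000/210600000 = -1957 N.

-1.96 kN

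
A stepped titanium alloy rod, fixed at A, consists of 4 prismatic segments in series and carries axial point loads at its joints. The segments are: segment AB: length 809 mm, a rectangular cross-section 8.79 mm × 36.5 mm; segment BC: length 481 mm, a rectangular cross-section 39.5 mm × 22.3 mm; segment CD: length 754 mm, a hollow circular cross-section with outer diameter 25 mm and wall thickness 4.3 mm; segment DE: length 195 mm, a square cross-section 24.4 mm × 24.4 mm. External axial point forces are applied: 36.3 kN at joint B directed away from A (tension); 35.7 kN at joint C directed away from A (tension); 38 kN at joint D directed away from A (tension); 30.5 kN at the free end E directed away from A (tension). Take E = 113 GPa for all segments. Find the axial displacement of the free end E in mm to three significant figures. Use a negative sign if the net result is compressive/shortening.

Internal axial forces (sectioning from the free end, tension +): N_DE = 30.5 kN, N_CD = 68.5 kN, N_BC = 104.2 kN, N_AB = 140.5 kN.
A_AB = 320.8 mm².
A_BC = 880.9 mm².
A_CD = 279.6 mm².
A_DE = 595.4 mm².
δ_AB = 140500·809/(320.8·113000) = 3.135 mm
δ_BC = 104200·481/(880.9·113000) = 0.5035 mm
δ_CD = 68500·754/(279.6·113000) = 1.635 mm
δ_DE = 30500·195/(595.4·113000) = 0.0884 mm
δ = Σδ_i = 5.362 mm.

5.36 mm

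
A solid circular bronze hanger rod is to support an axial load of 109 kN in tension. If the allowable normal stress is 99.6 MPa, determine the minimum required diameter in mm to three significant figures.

37.3 mm

Required area A ≥ P/σ_allow = 109000/99.6 = 1094 mm².
For a solid circular section, d ≥ √(4A/π) = 37.33 mm.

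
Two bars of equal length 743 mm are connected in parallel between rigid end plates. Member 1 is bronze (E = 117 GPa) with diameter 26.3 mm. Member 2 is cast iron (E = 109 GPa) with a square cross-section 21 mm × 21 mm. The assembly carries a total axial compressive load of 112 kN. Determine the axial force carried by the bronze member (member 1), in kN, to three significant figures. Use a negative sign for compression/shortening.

A_1 = 543.3 mm².
A_2 = 441 mm².
Equal strain + equilibrium ⇒ each member carries load in proportion to AE: A₁E₁ = 63560000 N, A₂E₂ = 48070000 N, ΣAE = 111600000 N.
F₁ = P·A₁E₁/ΣAE = -112000·63560000/111600000 = -63770 N.

-63.8 kN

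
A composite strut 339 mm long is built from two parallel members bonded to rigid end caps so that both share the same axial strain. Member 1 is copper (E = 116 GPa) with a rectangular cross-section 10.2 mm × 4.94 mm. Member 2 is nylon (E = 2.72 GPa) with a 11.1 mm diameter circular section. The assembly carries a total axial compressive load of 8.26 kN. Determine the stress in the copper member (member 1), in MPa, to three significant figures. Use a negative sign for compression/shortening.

-157 MPa

A_1 = 50.39 mm².
A_2 = 96.77 mm².
Equal strain + equilibrium ⇒ each member carries load in proportion to AE: A₁E₁ = 5845000 N, A₂E₂ = 263200 N, ΣAE = 6108000 N.
σ₁ = P·E₁/ΣAE = -8260·116000/6108000 = -156.9 MPa.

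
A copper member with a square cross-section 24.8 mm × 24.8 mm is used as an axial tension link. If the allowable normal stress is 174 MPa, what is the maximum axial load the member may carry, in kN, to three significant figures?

107 kN

A = 615 mm².
P_max = σ_allow · A = 174 · 615 = 107000 N = 107 kN.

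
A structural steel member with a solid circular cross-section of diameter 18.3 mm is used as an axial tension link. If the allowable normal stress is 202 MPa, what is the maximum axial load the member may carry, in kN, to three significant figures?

A = 263 mm².
P_max = σ_allow · A = 202 · 263 = 53130 N = 53.13 kN.

53.1 kN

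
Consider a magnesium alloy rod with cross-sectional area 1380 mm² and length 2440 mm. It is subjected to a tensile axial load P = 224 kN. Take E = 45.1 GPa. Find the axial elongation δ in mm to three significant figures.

δ_mech = NL/(AE) = 224000·2440/(1380·45100) = 8.782 mm.

8.78 mm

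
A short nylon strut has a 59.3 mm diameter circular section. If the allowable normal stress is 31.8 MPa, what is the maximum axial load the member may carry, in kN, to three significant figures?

A = 2762 mm².
P_max = σ_allow · A = 31.8 · 2762 = 87830 N = 87.83 kN.

87.8 kN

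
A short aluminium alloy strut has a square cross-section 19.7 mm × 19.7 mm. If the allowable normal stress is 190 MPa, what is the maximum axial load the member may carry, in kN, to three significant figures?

73.7 kN

A = 388.1 mm².
P_max = σ_allow · A = 190 · 388.1 = 73740 N = 73.74 kN.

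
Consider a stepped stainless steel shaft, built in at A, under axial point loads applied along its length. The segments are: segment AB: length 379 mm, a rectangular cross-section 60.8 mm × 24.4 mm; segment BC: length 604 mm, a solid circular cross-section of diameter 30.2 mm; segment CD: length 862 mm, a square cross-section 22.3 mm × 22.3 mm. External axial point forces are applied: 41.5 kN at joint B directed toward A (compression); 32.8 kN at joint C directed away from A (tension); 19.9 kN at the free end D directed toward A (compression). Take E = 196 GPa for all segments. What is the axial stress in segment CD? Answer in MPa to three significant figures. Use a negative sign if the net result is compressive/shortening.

-40.0 MPa

Internal axial forces (sectioning from the free end, tension +): N_CD = -19.9 kN, N_BC = 12.9 kN, N_AB = -28.6 kN.
A_CD = 497.3 mm².
σ_CD = N_CD/A_CD = -19900/497.3 = -40.02 MPa.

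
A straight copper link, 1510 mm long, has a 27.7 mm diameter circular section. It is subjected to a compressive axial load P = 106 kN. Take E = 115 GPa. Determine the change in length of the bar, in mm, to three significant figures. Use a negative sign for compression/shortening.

A = 602.6 mm².
δ_mech = NL/(AE) = -106000·1510/(602.6·115000) = -2.31 mm.

-2.31 mm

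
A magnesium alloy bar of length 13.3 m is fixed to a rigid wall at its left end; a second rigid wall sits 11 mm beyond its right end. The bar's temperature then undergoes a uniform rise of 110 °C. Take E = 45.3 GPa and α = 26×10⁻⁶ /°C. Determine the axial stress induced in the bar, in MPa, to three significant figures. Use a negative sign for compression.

-92.1 MPa

Free thermal expansion αLΔT = 26e-6 · 13300 · 110 = 38.04 mm.
The walls engage after the gap closes; constrained expansion = 38.04 − 11 = 27.04 mm.
The walls impose strain ε = −(27.04)/13300 = -2.0329e-03; σ = Eε = 45300 · -2.0329e-03 = -92.09 MPa.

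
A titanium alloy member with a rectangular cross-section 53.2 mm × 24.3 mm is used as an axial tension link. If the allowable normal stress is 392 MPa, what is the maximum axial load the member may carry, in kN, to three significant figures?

507 kN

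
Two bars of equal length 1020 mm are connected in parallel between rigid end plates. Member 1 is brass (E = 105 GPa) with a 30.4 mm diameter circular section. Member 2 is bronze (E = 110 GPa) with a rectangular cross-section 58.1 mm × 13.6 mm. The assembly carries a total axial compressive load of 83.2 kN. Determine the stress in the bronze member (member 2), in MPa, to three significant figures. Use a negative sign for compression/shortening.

-56.1 MPa

A_1 = 725.8 mm².
A_2 = 790.2 mm².
Equal strain + equilibrium ⇒ each member carries load in proportion to AE: A₁E₁ = 76210000 N, A₂E₂ = 86920000 N, ΣAE = 163100000 N.
σ₂ = P·E₂/ΣAE = -83200·110000/163100000 = -56.1 MPa.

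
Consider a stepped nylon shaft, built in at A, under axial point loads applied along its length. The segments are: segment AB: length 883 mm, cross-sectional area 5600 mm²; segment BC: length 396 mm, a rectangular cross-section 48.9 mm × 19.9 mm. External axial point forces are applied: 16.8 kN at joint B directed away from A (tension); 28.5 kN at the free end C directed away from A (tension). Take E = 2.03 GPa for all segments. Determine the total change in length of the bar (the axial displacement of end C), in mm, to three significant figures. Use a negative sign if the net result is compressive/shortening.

9.23 mm

Internal axial forces (sectioning from the free end, tension +): N_BC = 28.5 kN, N_AB = 45.3 kN.
A_BC = 973.1 mm².
δ_AB = 45300·883/(5600·2030) = 3.519 mm
δ_BC = 28500·396/(973.1·2030) = 5.713 mm
δ = Σδ_i = 9.232 mm.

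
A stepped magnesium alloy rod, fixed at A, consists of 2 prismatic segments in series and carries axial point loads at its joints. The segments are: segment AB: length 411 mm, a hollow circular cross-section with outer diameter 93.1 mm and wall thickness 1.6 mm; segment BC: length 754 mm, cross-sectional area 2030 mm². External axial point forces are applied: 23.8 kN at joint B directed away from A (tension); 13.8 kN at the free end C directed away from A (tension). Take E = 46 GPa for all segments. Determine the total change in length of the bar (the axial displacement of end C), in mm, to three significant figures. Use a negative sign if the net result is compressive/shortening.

Internal axial forces (sectioning from the free end, tension +): N_BC = 13.8 kN, N_AB = 37.6 kN.
A_AB = 459.9 mm².
δ_AB = 37600·411/(459.9·46000) = 0.7304 mm
δ_BC = 13800·754/(2030·46000) = 0.1114 mm
δ = Σδ_i = 0.8419 mm.

0.842 mm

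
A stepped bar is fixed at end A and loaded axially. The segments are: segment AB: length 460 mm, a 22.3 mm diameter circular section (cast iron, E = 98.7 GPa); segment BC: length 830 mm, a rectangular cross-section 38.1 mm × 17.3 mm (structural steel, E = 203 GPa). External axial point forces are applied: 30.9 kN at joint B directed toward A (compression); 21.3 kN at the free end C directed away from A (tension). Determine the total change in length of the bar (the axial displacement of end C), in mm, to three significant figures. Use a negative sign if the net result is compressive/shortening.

0.0176 mm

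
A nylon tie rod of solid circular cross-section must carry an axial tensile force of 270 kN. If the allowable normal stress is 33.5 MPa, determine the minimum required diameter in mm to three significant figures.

Required area A ≥ P/σ_allow = 270000/33.5 = 8060 mm².
For a solid circular section, d ≥ √(4A/π) = 101.3 mm.

101 mm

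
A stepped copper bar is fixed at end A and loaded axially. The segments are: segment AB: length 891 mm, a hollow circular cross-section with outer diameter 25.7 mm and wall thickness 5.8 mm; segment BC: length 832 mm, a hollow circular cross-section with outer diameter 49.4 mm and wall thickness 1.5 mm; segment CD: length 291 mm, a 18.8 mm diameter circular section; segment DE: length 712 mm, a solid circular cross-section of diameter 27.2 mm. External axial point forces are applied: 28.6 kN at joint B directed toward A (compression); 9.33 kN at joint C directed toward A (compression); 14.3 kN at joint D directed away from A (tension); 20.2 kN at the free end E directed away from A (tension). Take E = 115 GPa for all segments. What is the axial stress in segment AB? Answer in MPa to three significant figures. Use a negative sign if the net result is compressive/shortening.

-9.46 MPa

Internal axial forces (sectioning from the free end, tension +): N_DE = 20.2 kN, N_CD = 34.5 kN, N_BC = 25.17 kN, N_AB = -3.43 kN.
A_AB = 362.6 mm².
σ_AB = N_AB/A_AB = -3430/362.6 = -9.459 MPa.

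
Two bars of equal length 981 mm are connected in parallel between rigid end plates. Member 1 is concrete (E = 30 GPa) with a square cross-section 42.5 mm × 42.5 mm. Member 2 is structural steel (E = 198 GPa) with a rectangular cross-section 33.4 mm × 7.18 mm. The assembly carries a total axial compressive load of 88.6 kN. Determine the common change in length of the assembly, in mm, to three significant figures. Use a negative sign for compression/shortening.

-0.855 mm

A_1 = 1806 mm².
A_2 = 239.8 mm².
Equal strain + equilibrium ⇒ each member carries load in proportion to AE: A₁E₁ = 54190000 N, A₂E₂ = 47480000 N, ΣAE = 101700000 N.
δ = PL/ΣAE = -88600·981/101700000 = -0.8549 mm.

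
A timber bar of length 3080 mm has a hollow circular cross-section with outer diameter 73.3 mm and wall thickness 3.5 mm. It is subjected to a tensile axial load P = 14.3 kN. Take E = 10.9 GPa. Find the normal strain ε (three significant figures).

0.00171

A = 767.5 mm².
σ = N/A = 18.63 MPa; ε = σ/E = 18.63/10900 = 1.709e-03.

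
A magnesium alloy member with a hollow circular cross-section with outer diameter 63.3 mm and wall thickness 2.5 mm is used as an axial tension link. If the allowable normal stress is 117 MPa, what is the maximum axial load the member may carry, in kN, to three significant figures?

55.9 kN

A = 477.5 mm².
P_max = σ_allow · A = 117 · 477.5 = 55870 N = 55.87 kN.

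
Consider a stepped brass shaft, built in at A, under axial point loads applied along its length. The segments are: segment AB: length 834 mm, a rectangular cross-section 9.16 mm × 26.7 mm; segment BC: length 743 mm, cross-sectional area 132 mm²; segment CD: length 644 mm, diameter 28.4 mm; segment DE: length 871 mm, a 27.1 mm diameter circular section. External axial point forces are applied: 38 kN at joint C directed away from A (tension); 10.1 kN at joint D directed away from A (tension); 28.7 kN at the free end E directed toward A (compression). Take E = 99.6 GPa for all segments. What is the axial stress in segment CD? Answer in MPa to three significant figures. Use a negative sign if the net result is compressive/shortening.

-29.4 MPa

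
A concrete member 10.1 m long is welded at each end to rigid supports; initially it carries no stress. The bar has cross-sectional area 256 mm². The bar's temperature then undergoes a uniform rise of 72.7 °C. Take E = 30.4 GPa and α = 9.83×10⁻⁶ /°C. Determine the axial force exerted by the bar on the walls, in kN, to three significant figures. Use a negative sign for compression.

-5.56 kN

Free thermal expansion αLΔT = 9.83e-6 · 10100 · 72.7 = 7.218 mm.
The walls impose strain ε = −(7.218)/10100 = -7.1464e-04; σ = Eε = 30400 · -7.1464e-04 = -21.73 MPa.
Wall reaction R = σ·A = -21.73·256 = -5562 N = -5.562 kN.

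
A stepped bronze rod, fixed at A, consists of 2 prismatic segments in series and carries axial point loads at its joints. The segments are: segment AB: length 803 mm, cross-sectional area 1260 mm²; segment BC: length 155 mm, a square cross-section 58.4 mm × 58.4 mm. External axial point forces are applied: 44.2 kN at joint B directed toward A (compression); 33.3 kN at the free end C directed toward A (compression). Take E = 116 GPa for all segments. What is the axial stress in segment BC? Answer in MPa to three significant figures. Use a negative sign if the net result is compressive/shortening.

Internal axial forces (sectioning from the free end, tension +): N_BC = -33.3 kN, N_AB = -77.5 kN.
A_BC = 3411 mm².
σ_BC = N_BC/A_BC = -33300/3411 = -9.764 MPa.

-9.76 MPa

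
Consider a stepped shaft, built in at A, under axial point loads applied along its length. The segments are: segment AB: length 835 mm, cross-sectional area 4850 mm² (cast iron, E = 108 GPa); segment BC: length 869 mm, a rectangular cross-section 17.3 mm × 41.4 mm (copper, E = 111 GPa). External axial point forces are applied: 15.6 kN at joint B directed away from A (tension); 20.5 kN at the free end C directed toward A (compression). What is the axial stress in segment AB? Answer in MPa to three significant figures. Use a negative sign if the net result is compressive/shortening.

Internal axial forces (sectioning from the free end, tension +): N_BC = -20.5 kN, N_AB = -4.9 kN.
σ_AB = N_AB/A_AB = -4900/4850 = -1.01 MPa.

-1.01 MPa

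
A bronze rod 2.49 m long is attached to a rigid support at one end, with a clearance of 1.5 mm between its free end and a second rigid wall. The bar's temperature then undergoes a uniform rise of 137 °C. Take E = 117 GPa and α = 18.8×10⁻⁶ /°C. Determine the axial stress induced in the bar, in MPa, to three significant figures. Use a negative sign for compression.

-231 MPa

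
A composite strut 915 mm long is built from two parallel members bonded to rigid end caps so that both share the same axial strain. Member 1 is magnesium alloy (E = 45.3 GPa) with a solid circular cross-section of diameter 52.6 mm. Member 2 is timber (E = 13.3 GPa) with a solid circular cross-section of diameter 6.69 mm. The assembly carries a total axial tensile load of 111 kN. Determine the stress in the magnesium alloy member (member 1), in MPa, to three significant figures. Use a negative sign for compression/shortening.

50.8 MPa

A_1 = 2173 mm².
A_2 = 35.15 mm².
Equal strain + equilibrium ⇒ each member carries load in proportion to AE: A₁E₁ = 98440000 N, A₂E₂ = 467500 N, ΣAE = 98900000 N.
σ₁ = P·E₁/ΣAE = 111000·45300/98900000 = 50.84 MPa.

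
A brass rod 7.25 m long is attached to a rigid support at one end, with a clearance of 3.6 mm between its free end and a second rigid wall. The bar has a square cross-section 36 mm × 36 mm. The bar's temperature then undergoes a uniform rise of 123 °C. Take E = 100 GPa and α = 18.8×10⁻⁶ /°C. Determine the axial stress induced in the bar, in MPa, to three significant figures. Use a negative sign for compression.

-182 MPa

Free thermal expansion αLΔT = 18.8e-6 · 7250 · 123 = 16.76 mm.
The walls engage after the gap closes; constrained expansion = 16.76 − 3.6 = 13.16 mm.
The walls impose strain ε = −(13.16)/7250 = -1.8158e-03; σ = Eε = 100000 · -1.8158e-03 = -181.6 MPa.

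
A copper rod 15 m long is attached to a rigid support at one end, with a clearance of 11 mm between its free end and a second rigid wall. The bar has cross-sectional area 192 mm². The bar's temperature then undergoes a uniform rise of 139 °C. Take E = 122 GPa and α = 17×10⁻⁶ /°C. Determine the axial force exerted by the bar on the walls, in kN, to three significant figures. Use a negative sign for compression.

-38.2 kN

Free thermal expansion αLΔT = 17e-6 · 15000 · 139 = 35.45 mm.
The walls engage after the gap closes; constrained expansion = 35.45 − 11 = 24.45 mm.
The walls impose strain ε = −(24.45)/15000 = -1.6297e-03; σ = Eε = 122000 · -1.6297e-03 = -198.8 MPa.
Wall reaction R = σ·A = -198.8·192 = -38170 N = -38.17 kN.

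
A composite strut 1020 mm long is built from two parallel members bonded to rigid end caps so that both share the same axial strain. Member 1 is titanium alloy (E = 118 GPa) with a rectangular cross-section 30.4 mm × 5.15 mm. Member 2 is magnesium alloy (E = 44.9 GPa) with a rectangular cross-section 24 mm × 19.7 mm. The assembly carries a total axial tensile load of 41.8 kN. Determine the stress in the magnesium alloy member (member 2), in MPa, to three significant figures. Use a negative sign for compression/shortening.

47.3 MPa

A_1 = 156.6 mm².
A_2 = 472.8 mm².
Equal strain + equilibrium ⇒ each member carries load in proportion to AE: A₁E₁ = 18470000 N, A₂E₂ = 21230000 N, ΣAE = 39700000 N.
σ₂ = P·E₂/ΣAE = 41800·44900/39700000 = 47.27 MPa.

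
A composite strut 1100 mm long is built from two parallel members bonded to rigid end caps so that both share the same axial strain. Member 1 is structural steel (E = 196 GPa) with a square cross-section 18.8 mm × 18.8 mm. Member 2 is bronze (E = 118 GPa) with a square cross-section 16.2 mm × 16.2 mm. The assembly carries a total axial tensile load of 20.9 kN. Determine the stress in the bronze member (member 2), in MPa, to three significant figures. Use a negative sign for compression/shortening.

A_1 = 353.4 mm².
A_2 = 262.4 mm².
Equal strain + equilibrium ⇒ each member carries load in proportion to AE: A₁E₁ = 69270000 N, A₂E₂ = 30970000 N, ΣAE = 100200000 N.
σ₂ = P·E₂/ΣAE = 20900·118000/100200000 = 24.6 MPa.

24.6 MPa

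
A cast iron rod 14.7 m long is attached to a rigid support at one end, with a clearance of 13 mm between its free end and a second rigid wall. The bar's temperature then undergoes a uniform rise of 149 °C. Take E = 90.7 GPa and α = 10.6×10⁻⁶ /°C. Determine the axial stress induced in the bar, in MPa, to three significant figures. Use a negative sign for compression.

-63.0 MPa

Free thermal expansion αLΔT = 10.6e-6 · 14700 · 149 = 23.22 mm.
The walls engage after the gap closes; constrained expansion = 23.22 − 13 = 10.22 mm.
The walls impose strain ε = −(10.22)/14700 = -6.9505e-04; σ = Eε = 90700 · -6.9505e-04 = -63.04 MPa.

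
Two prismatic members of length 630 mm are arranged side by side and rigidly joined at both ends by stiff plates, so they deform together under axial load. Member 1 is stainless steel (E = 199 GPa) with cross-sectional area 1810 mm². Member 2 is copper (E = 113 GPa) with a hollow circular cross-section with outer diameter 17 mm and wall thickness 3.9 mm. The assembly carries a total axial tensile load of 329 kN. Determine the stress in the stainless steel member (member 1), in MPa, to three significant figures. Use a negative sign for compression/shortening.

A_2 = 160.5 mm².
Equal strain + equilibrium ⇒ each member carries load in proportion to AE: A₁E₁ = 360200000 N, A₂E₂ = 18140000 N, ΣAE = 378300000 N.
σ₁ = P·E₁/ΣAE = 329000·199000/378300000 = 173.1 MPa.

173 MPa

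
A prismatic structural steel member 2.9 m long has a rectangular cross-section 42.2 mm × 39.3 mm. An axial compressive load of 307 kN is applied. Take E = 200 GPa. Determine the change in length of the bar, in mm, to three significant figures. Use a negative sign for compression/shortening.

A = 1658 mm².
δ_mech = NL/(AE) = -307000·2900/(1658·200000) = -2.684 mm.

-2.68 mm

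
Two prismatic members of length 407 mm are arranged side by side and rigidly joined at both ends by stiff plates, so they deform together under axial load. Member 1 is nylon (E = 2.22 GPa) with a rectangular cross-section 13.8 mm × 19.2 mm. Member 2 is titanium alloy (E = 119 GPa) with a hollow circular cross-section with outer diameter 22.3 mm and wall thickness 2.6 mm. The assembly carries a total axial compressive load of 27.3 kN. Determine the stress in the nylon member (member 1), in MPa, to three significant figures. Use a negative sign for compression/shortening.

-3.07 MPa

A_1 = 265 mm².
A_2 = 160.9 mm².
Equal strain + equilibrium ⇒ each member carries load in proportion to AE: A₁E₁ = 588200 N, A₂E₂ = 19150000 N, ΣAE = 19740000 N.
σ₁ = P·E₁/ΣAE = -27300·2220/19740000 = -3.071 MPa.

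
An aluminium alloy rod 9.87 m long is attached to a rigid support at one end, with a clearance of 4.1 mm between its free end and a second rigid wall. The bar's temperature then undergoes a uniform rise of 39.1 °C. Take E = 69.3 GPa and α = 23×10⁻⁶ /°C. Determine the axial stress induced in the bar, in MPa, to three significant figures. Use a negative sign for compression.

-33.5 MPa

Free thermal expansion αLΔT = 23e-6 · 9870 · 39.1 = 8.876 mm.
The walls engage after the gap closes; constrained expansion = 8.876 − 4.1 = 4.776 mm.
The walls impose strain ε = −(4.776)/9870 = -4.8390e-04; σ = Eε = 69300 · -4.8390e-04 = -33.53 MPa.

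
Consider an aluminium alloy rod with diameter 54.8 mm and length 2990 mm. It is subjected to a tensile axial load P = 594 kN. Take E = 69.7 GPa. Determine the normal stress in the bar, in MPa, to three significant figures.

252 MPa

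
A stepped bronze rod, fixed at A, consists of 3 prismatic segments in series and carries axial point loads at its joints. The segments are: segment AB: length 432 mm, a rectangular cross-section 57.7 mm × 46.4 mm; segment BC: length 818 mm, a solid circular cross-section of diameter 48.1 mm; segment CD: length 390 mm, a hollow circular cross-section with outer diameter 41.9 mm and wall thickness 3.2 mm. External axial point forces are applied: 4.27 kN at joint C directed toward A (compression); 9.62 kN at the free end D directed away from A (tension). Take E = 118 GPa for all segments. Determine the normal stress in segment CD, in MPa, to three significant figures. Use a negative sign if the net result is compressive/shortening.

24.7 MPa

Internal axial forces (sectioning from the free end, tension +): N_CD = 9.62 kN, N_BC = 5.35 kN, N_AB = 5.35 kN.
A_CD = 389.1 mm².
σ_CD = N_CD/A_CD = 9620/389.1 = 24.73 MPa.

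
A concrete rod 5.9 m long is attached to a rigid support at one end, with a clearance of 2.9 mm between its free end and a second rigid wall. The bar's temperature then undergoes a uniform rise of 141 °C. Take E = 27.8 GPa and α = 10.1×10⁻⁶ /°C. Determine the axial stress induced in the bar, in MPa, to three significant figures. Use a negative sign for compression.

-25.9 MPa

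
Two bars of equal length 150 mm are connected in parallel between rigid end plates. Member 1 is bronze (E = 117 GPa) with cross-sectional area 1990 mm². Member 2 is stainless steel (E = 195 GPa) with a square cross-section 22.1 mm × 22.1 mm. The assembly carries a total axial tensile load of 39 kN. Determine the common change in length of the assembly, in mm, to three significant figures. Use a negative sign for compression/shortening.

0.0178 mm

A_2 = 488.4 mm².
Equal strain + equilibrium ⇒ each member carries load in proportion to AE: A₁E₁ = 232800000 N, A₂E₂ = 95240000 N, ΣAE = 328100000 N.
δ = PL/ΣAE = 39000·150/328100000 = 0.01783 mm.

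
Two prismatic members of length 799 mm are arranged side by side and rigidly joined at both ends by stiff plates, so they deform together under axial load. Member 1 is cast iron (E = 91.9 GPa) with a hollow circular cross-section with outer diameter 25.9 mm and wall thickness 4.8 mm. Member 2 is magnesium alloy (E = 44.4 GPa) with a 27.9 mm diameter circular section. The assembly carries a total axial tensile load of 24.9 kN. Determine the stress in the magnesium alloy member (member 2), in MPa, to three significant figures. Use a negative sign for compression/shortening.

19.6 MPa

A_1 = 318.2 mm².
A_2 = 611.4 mm².
Equal strain + equilibrium ⇒ each member carries load in proportion to AE: A₁E₁ = 29240000 N, A₂E₂ = 27140000 N, ΣAE = 56390000 N.
σ₂ = P·E₂/ΣAE = 24900·44400/56390000 = 19.61 MPa.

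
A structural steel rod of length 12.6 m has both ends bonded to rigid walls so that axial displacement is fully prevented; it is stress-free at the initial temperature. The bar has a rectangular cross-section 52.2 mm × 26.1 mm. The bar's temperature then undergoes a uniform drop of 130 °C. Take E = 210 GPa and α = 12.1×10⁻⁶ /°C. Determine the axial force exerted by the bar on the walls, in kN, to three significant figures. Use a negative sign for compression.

450 kN

Free thermal expansion αLΔT = 12.1e-6 · 12600 · -130 = -19.82 mm.
The walls impose strain ε = −(-19.82)/12600 = 1.5730e-03; σ = Eε = 210000 · 1.5730e-03 = 330.3 MPa.
Wall reaction R = σ·A = 330.3·1362 = 450000 N = 450 kN.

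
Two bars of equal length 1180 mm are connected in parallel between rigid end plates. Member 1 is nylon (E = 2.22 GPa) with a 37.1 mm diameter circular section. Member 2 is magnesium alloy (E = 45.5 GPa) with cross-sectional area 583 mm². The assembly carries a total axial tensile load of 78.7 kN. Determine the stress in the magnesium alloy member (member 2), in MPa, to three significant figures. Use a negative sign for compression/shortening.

A_1 = 1081 mm².
Equal strain + equilibrium ⇒ each member carries load in proportion to AE: A₁E₁ = 2400000 N, A₂E₂ = 26530000 N, ΣAE = 28930000 N.
σ₂ = P·E₂/ΣAE = 78700·45500/28930000 = 123.8 MPa.

124 MPa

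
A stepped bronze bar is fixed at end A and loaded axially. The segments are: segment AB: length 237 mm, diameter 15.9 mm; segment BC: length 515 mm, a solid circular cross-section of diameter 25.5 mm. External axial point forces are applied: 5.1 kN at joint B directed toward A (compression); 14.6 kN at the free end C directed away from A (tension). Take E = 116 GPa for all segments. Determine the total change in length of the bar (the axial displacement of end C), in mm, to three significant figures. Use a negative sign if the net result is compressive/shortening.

0.225 mm

Internal axial forces (sectioning from the free end, tension +): N_BC = 14.6 kN, N_AB = 9.5 kN.
A_AB = 198.6 mm².
A_BC = 510.7 mm².
δ_AB = 9500·237/(198.6·116000) = 0.09775 mm
δ_BC = 14600·515/(510.7·116000) = 0.1269 mm
δ = Σδ_i = 0.2247 mm.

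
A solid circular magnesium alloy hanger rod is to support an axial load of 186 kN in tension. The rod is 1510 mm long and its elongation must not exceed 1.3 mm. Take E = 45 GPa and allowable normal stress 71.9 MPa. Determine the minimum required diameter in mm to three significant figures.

Required area A ≥ P/σ_allow = 186000/71.9 = 2587 mm².
For a solid circular section, d ≥ √(4A/π) = 57.39 mm.
Elongation limit: A ≥ PL/(Eδ_allow) = 186000·1510/(45000·1.3) = 4801 mm² ⇒ d ≥ 78.18 mm.
The elongation limit governs.

78.2 mm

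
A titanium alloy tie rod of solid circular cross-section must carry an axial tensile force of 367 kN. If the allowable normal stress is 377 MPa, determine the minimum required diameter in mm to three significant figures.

35.2 mm

Required area A ≥ P/σ_allow = 367000/377 = 973.5 mm².
For a solid circular section, d ≥ √(4A/π) = 35.21 mm.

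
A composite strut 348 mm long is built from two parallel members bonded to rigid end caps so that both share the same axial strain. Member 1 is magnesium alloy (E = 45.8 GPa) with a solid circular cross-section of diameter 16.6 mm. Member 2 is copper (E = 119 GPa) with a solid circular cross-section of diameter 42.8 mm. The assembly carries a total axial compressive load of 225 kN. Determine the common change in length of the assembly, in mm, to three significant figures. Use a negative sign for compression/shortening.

A_1 = 216.4 mm².
A_2 = 1439 mm².
Equal strain + equilibrium ⇒ each member carries load in proportion to AE: A₁E₁ = 9912000 N, A₂E₂ = 171200000 N, ΣAE = 181100000 N.
δ = PL/ΣAE = -225000·348/181100000 = -0.4323 mm.

-0.432 mm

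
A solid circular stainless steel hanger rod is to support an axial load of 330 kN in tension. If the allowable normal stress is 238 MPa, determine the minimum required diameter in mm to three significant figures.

Required area A ≥ P/σ_allow = 330000/238 = 1387 mm².
For a solid circular section, d ≥ √(4A/π) = 42.02 mm.

42.0 mm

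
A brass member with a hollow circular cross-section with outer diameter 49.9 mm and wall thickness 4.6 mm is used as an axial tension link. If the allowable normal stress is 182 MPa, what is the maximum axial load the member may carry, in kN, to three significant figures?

119 kN

A = 654.6 mm².
P_max = σ_allow · A = 182 · 654.6 = 119100 N = 119.1 kN.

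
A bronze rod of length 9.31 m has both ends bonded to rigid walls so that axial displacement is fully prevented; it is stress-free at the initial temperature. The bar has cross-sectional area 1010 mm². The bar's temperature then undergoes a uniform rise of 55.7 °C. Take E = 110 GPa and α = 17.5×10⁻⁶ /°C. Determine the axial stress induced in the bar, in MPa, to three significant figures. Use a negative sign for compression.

-107 MPa

Free thermal expansion αLΔT = 17.5e-6 · 9310 · 55.7 = 9.075 mm.
The walls impose strain ε = −(9.075)/9310 = -9.7475e-04; σ = Eε = 110000 · -9.7475e-04 = -107.2 MPa.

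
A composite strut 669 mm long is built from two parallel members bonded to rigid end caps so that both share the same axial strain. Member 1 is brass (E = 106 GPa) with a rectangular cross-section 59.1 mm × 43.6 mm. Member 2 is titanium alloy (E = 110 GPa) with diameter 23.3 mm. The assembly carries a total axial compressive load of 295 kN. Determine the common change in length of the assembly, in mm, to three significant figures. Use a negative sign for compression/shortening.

A_1 = 2577 mm².
A_2 = 426.4 mm².
Equal strain + equilibrium ⇒ each member carries load in proportion to AE: A₁E₁ = 273100000 N, A₂E₂ = 46900000 N, ΣAE = 320000000 N.
δ = PL/ΣAE = -295000·669/320000000 = -0.6167 mm.

-0.617 mm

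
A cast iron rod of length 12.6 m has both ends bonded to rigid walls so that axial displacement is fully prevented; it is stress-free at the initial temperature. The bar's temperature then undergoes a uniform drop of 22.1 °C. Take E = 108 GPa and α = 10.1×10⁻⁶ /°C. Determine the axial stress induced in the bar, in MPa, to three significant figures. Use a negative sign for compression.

Free thermal expansion αLΔT = 10.1e-6 · 12600 · -22.1 = -2.812 mm.
The walls impose strain ε = −(-2.812)/12600 = 2.2321e-04; σ = Eε = 108000 · 2.2321e-04 = 24.11 MPa.

24.1 MPa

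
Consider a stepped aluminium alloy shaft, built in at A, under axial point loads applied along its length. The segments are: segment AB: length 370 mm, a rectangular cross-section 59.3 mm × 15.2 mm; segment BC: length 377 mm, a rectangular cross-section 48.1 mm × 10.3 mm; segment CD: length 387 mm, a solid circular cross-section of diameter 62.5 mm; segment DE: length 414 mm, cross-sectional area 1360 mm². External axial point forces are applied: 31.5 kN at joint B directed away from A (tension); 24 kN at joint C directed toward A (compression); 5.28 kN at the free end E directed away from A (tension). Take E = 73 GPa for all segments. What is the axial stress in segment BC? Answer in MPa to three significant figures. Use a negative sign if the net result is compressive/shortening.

-37.8 MPa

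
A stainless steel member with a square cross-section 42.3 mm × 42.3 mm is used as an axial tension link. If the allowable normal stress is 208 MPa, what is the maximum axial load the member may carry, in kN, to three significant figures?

A = 1789 mm².
P_max = σ_allow · A = 208 · 1789 = 372200 N = 372.2 kN.

372 kN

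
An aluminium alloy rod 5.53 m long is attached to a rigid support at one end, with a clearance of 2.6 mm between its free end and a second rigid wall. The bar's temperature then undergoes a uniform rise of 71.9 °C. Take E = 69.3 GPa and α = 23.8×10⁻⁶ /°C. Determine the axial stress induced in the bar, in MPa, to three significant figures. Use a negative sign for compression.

Free thermal expansion αLΔT = 23.8e-6 · 5530 · 71.9 = 9.463 mm.
The walls engage after the gap closes; constrained expansion = 9.463 − 2.6 = 6.863 mm.
The walls impose strain ε = −(6.863)/5530 = -1.2411e-03; σ = Eε = 69300 · -1.2411e-03 = -86.01 MPa.

-86.0 MPa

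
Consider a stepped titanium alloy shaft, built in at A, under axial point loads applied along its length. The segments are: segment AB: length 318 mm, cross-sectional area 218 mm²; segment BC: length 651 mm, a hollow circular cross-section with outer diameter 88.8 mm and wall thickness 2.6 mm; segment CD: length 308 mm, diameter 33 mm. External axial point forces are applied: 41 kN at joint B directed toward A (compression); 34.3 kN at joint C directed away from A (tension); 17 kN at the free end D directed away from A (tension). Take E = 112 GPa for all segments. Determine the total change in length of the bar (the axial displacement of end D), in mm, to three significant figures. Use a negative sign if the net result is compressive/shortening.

Internal axial forces (sectioning from the free end, tension +): N_CD = 17 kN, N_BC = 51.3 kN, N_AB = 10.3 kN.
A_BC = 704.1 mm².
A_CD = 855.3 mm².
δ_AB = 10300·318/(218·112000) = 0.1341 mm
δ_BC = 51300·651/(704.1·112000) = 0.4235 mm
δ_CD = 17000·308/(855.3·112000) = 0.05466 mm
δ = Σδ_i = 0.6123 mm.

0.612 mm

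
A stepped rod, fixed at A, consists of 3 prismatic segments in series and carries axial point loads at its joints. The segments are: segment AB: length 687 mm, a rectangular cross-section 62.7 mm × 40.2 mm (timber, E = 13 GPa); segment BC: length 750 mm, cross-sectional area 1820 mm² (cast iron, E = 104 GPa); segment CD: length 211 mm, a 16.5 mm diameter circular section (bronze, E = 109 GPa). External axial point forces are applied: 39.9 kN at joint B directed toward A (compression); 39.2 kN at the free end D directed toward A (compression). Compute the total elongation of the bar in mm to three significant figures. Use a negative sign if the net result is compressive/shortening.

-2.17 mm

Internal axial forces (sectioning from the free end, tension +): N_CD = -39.2 kN, N_BC = -39.2 kN, N_AB = -79.1 kN.
A_AB = 2521 mm².
A_CD = 213.8 mm².
δ_AB = -79100·687/(2521·13000) = -1.658 mm
δ_BC = -39200·750/(1820·104000) = -0.1553 mm
δ_CD = -39200·211/(213.8·109000) = -0.3549 mm
δ = Σδ_i = -2.169 mm.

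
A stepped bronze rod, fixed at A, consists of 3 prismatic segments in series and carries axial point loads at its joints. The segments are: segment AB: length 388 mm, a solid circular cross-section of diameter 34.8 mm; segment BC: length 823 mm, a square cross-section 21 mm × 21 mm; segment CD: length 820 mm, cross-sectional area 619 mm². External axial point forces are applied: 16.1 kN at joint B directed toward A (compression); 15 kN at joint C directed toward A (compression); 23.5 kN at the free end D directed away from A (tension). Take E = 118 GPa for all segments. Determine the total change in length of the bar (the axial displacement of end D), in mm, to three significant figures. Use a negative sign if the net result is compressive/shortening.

Internal axial forces (sectioning from the free end, tension +): N_CD = 23.5 kN, N_BC = 8.5 kN, N_AB = -7.6 kN.
A_AB = 951.1 mm².
A_BC = 441 mm².
δ_AB = -7600·388/(951.1·118000) = -0.02627 mm
δ_BC = 8500·823/(441·118000) = 0.1344 mm
δ_CD = 23500·820/(619·118000) = 0.2638 mm
δ = Σδ_i = 0.372 mm.

0.372 mm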